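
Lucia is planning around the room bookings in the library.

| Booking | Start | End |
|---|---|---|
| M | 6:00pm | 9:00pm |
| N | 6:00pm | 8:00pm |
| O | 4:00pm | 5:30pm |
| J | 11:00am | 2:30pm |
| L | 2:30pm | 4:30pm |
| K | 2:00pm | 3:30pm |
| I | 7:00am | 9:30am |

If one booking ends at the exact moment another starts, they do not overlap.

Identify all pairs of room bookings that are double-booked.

J & K, K & L, L & O, M & N

Two intervals overlap when each starts before the other ends.
Sorted by start: I, J, K, L, O, M, N.
J starts after I ends; I is clear from here.
K starts before J ends → J and K overlap.
L starts exactly when J ends (back-to-back, no overlap); J is clear from here.
L starts before K ends → K and L overlap.
O starts after K ends; K is clear from here.
O starts before L ends → L and O overlap.
M starts after L ends; L is clear from here.
M starts after O ends; O is clear from here.
N starts before M ends → M and N overlap.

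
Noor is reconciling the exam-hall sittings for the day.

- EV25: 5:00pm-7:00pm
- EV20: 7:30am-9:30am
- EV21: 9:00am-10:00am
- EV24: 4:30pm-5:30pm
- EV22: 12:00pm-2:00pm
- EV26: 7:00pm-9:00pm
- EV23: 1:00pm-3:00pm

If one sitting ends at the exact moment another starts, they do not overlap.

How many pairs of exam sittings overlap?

Sorted by start: EV20, EV21, EV22, EV23, EV24, EV25, EV26.
EV21 starts before EV20 ends → EV20 and EV21 overlap.
EV22 starts after EV20 ends, so EV20 has no further overlaps.
EV22 starts after EV21 ends, so EV21 has no further overlaps.
EV23 starts before EV22 ends → EV22 and EV23 overlap.
EV24 starts after EV22 ends, so EV22 has no further overlaps.
EV24 starts after EV23 ends, so EV23 has no further overlaps.
EV25 starts before EV24 ends → EV24 and EV25 overlap.
EV26 starts after EV24 ends.
EV26 starts exactly when EV25 ends (back-to-back, no overlap).
Overlapping pairs: EV20 & EV21, EV22 & EV23, EV24 & EV25 — 3 in total.

3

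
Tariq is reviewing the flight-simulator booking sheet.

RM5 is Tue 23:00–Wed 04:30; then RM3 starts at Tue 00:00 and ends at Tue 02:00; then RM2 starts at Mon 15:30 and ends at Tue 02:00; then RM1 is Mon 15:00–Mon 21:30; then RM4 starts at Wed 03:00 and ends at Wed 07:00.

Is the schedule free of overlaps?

No

Two intervals overlap when each starts before the other ends.
Sorted by start: RM1, RM2, RM3, RM5, RM4.
RM2 starts before RM1 ends → RM1 and RM2 overlap.
That's a conflict, so the schedule is not conflict-free.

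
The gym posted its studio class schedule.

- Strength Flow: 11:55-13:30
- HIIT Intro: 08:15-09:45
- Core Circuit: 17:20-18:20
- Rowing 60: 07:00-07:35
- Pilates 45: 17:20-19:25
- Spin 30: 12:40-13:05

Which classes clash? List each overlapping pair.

Check each pair: they overlap iff neither finishes before the other starts.
Sorted by start: Rowing 60, HIIT Intro, Strength Flow, Spin 30, Core Circuit, Pilates 45.
HIIT Intro starts after Rowing 60 ends; Rowing 60 is clear from here.
Strength Flow starts after HIIT Intro ends; HIIT Intro is clear from here.
Spin 30 starts before Strength Flow ends → Strength Flow and Spin 30 overlap.
Core Circuit starts after Strength Flow ends; Strength Flow is clear from here.
Core Circuit starts after Spin 30 ends; Spin 30 is clear from here.
Pilates 45 starts before Core Circuit ends → Core Circuit and Pilates 45 overlap.

Core Circuit & Pilates 45, Spin 30 & Strength Flow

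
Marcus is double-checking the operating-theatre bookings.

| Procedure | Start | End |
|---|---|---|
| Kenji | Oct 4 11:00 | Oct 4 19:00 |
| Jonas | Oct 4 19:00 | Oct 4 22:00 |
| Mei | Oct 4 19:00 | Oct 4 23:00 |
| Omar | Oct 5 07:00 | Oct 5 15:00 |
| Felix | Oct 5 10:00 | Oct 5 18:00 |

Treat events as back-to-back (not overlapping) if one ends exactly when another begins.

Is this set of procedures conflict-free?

Sorted by start: Kenji, Jonas, Mei, Omar, Felix.
Jonas starts exactly when Kenji ends (back-to-back, no overlap), so nothing later overlaps Kenji either.
Mei starts before Jonas ends → Jonas and Mei overlap.
That's a conflict, so the schedule is not conflict-free.

No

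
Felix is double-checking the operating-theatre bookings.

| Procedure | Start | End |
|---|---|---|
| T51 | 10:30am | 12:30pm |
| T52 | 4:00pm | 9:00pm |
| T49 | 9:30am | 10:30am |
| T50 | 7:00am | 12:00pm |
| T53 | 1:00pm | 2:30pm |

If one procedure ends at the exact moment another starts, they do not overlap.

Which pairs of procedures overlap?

T49 & T50, T50 & T51

Sorted by start: T50, T49, T51, T53, T52.
T49 starts before T50 ends → T50 and T49 overlap.
T51 starts before T50 ends → T50 and T51 overlap.
T53 starts after T50 ends — done with T50.
T51 starts exactly when T49 ends (back-to-back, no overlap) — done with T49.
T53 starts after T51 ends — done with T51.
T52 starts after T53 ends.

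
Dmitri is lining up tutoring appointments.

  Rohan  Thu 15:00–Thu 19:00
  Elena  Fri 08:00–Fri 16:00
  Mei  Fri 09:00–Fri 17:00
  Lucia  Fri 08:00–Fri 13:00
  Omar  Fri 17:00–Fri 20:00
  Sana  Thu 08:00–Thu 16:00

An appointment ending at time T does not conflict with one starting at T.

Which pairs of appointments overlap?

Elena & Lucia, Elena & Mei, Lucia & Mei, Rohan & Sana

Sorted by start: Sana, Rohan, Lucia, Elena, Mei, Omar.
Rohan starts before Sana ends → Sana and Rohan overlap.
Lucia starts after Sana ends; Sana is clear from here.
Lucia starts after Rohan ends; Rohan is clear from here.
Elena starts before Lucia ends → Lucia and Elena overlap.
Mei starts before Lucia ends → Lucia and Mei overlap.
Omar starts after Lucia ends.
Mei starts before Elena ends → Elena and Mei overlap.
Omar starts after Elena ends.
Omar starts exactly when Mei ends (back-to-back, no overlap).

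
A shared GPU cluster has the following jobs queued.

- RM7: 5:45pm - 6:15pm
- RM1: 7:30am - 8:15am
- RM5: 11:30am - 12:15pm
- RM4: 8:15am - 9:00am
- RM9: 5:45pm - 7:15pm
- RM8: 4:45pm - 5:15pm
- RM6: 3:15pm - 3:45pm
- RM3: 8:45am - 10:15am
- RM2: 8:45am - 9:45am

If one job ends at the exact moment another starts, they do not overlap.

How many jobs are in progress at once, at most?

3

Sweep the timeline, counting +1 at each start and −1 at each end (ends before starts at a tie):
7:30am start RM1 → 1
8:15am end RM1 → 0
8:15am start RM4 → 1
8:45am start RM2 → 2
8:45am start RM3 → 3
9:00am end RM4 → 2
9:45am end RM2 → 1
10:15am end RM3 → 0
11:30am start RM5 → 1
12:15pm end RM5 → 0
3:15pm start RM6 → 1
3:45pm end RM6 → 0
4:45pm start RM8 → 1
5:15pm end RM8 → 0
5:45pm start RM7 → 1
5:45pm start RM9 → 2
6:15pm end RM7 → 1
7:15pm end RM9 → 0
Peak is 3, at 8:45am (RM2, RM3, RM4).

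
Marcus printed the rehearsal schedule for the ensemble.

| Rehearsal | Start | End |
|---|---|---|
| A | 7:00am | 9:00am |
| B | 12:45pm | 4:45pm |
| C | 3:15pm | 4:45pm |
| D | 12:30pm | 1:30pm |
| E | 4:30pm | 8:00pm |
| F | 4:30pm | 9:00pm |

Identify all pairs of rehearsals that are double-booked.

Sorted by start: A, D, B, C, E, F.
D starts after A ends — done with A.
B starts before D ends → D and B overlap.
C starts after D ends — done with D.
C starts before B ends → B and C overlap.
E starts before B ends → B and E overlap.
F starts before B ends → B and F overlap.
E starts before C ends → C and E overlap.
F starts before C ends → C and F overlap.
F starts before E ends → E and F overlap.

B & C, B & D, B & E, B & F, C & E, C & F, E & F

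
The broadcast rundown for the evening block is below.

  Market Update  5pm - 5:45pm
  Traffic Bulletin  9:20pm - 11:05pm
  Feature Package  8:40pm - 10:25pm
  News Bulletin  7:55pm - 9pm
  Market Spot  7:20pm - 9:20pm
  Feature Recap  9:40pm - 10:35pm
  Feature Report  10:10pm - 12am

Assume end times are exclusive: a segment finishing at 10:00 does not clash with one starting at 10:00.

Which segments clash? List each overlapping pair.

Sorted by start: Market Update, Market Spot, News Bulletin, Feature Package, Traffic Bulletin, Feature Recap, Feature Report.
Market Spot starts after Market Update ends, so nothing later overlaps Market Update either.
News Bulletin starts before Market Spot ends → Market Spot and News Bulletin overlap.
Feature Package starts before Market Spot ends → Market Spot and Feature Package overlap.
Traffic Bulletin starts exactly when Market Spot ends (back-to-back, no overlap), so nothing later overlaps Market Spot either.
Feature Package starts before News Bulletin ends → News Bulletin and Feature Package overlap.
Traffic Bulletin starts after News Bulletin ends, so nothing later overlaps News Bulletin either.
Traffic Bulletin starts before Feature Package ends → Feature Package and Traffic Bulletin overlap.
Feature Recap starts before Feature Package ends → Feature Package and Feature Recap overlap.
Feature Report starts before Feature Package ends → Feature Package and Feature Report overlap.
Feature Recap starts before Traffic Bulletin ends → Traffic Bulletin and Feature Recap overlap.
Feature Report starts before Traffic Bulletin ends → Traffic Bulletin and Feature Report overlap.
Feature Report starts before Feature Recap ends → Feature Recap and Feature Report overlap.

Feature Package & Feature Recap, Feature Package & Feature Report, Feature Package & Market Spot, Feature Package & News Bulletin, Feature Package & Traffic Bulletin, Feature Recap & Feature Report, Feature Recap & Traffic Bulletin, Feature Report & Traffic Bulletin, Market Spot & News Bulletin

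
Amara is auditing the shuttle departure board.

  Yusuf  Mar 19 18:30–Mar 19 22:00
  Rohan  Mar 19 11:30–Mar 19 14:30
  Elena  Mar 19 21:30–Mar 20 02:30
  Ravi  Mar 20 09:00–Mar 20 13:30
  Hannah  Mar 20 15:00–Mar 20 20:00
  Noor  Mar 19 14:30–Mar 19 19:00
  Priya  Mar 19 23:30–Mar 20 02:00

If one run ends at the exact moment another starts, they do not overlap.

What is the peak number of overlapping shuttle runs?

Sort all start/end points and keep a running count:
Mar 19 11:30 start Rohan → 1
Mar 19 14:30 end Rohan → 0
Mar 19 14:30 start Noor → 1
Mar 19 18:30 start Yusuf → 2
Mar 19 19:00 end Noor → 1
Mar 19 21:30 start Elena → 2
Mar 19 22:00 end Yusuf → 1
Mar 19 23:30 start Priya → 2
Mar 20 02:00 end Priya → 1
Mar 20 02:30 end Elena → 0
Mar 20 09:00 start Ravi → 1
Mar 20 13:30 end Ravi → 0
Mar 20 15:00 start Hannah → 1
Mar 20 20:00 end Hannah → 0
Peak is 2, at Mar 19 18:30 (Noor, Yusuf).

2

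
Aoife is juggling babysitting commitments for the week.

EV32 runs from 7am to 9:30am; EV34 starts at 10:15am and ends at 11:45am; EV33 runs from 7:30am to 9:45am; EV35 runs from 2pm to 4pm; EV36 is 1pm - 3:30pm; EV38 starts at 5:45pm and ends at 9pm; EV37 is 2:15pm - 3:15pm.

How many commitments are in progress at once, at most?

Sort all start/end points and keep a running count:
7am start EV32 → 1
7:30am start EV33 → 2
9:30am end EV32 → 1
9:45am end EV33 → 0
10:15am start EV34 → 1
11:45am end EV34 → 0
1pm start EV36 → 1
2pm start EV35 → 2
2:15pm start EV37 → 3
3:15pm end EV37 → 2
3:30pm end EV36 → 1
4pm end EV35 → 0
5:45pm start EV38 → 1
9pm end EV38 → 0
Peak is 3, at 2:15pm (EV35, EV36, EV37).

3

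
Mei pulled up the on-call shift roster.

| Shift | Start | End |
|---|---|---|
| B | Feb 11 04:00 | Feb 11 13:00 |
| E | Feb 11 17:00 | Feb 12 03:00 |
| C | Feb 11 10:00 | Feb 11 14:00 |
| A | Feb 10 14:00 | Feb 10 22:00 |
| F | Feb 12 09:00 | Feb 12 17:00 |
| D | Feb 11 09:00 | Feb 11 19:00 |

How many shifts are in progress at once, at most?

3

Walk through starts and ends in time order (an end at T is processed before a start at T):
Feb 10 14:00 start A → 1
Feb 10 22:00 end A → 0
Feb 11 04:00 start B → 1
Feb 11 09:00 start D → 2
Feb 11 10:00 start C → 3
Feb 11 13:00 end B → 2
Feb 11 14:00 end C → 1
Feb 11 17:00 start E → 2
Feb 11 19:00 end D → 1
Feb 12 03:00 end E → 0
Feb 12 09:00 start F → 1
Feb 12 17:00 end F → 0
Peak is 3, at Feb 11 10:00 (B, C, D).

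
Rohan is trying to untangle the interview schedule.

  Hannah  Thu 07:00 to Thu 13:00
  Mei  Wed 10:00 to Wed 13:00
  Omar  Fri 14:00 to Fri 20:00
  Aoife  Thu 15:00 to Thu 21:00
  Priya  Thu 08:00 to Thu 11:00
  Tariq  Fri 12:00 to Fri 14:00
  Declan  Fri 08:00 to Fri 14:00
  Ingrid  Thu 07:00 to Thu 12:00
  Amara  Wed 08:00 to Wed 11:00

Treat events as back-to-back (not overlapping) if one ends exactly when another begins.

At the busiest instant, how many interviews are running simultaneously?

Sort all start/end points and keep a running count:
Wed 08:00 start Amara → 1
Wed 10:00 start Mei → 2
Wed 11:00 end Amara → 1
Wed 13:00 end Mei → 0
Thu 07:00 start Hannah → 1
Thu 07:00 start Ingrid → 2
Thu 08:00 start Priya → 3
Thu 11:00 end Priya → 2
Thu 12:00 end Ingrid → 1
Thu 13:00 end Hannah → 0
Thu 15:00 start Aoife → 1
Thu 21:00 end Aoife → 0
Fri 08:00 start Declan → 1
Fri 12:00 start Tariq → 2
Fri 14:00 end Declan → 1
Fri 14:00 end Tariq → 0
Fri 14:00 start Omar → 1
Fri 20:00 end Omar → 0
Peak is 3, at Thu 08:00 (Hannah, Ingrid, Priya).

3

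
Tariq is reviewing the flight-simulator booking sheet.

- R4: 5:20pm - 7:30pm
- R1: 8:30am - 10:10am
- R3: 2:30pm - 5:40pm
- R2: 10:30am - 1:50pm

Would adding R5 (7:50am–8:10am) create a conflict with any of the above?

R1: starts 8:30am at or after R5 ends 8:10am → clear.
R2: starts 10:30am at or after R5 ends 8:10am → clear.
R3: starts 2:30pm at or after R5 ends 8:10am → clear.
R4: starts 5:20pm at or after R5 ends 8:10am → clear.

No — it doesn't clash with anything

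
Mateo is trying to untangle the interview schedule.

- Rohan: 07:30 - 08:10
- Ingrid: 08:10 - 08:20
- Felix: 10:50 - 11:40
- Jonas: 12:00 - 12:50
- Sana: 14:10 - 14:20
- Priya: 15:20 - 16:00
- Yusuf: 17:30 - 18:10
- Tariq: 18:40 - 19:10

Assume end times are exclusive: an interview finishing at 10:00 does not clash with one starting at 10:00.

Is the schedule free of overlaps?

Yes

Check each pair: they overlap iff neither finishes before the other starts.
Sorted by start: Rohan, Ingrid, Felix, Jonas, Sana, Priya, Yusuf, Tariq.
Ingrid starts exactly when Rohan ends (back-to-back, no overlap), so nothing later overlaps Rohan either.
Felix starts after Ingrid ends, so nothing later overlaps Ingrid either.
Jonas starts after Felix ends, so nothing later overlaps Felix either.
Sana starts after Jonas ends, so nothing later overlaps Jonas either.
Priya starts after Sana ends, so nothing later overlaps Sana either.
Yusuf starts after Priya ends, so nothing later overlaps Priya either.
Tariq starts after Yusuf ends.
Every pair is clear; the schedule has no overlaps.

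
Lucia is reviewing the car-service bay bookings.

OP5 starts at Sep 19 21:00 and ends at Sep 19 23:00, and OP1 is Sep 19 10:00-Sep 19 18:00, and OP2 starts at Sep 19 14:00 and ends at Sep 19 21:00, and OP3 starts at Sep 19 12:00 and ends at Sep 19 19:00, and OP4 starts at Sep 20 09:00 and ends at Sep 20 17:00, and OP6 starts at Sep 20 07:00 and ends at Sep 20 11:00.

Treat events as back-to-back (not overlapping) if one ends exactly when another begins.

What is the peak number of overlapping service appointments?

3

Walk through starts and ends in time order (an end at T is processed before a start at T):
Sep 19 10:00 start OP1 → 1
Sep 19 12:00 start OP3 → 2
Sep 19 14:00 start OP2 → 3
Sep 19 18:00 end OP1 → 2
Sep 19 19:00 end OP3 → 1
Sep 19 21:00 end OP2 → 0
Sep 19 21:00 start OP5 → 1
Sep 19 23:00 end OP5 → 0
Sep 20 07:00 start OP6 → 1
Sep 20 09:00 start OP4 → 2
Sep 20 11:00 end OP6 → 1
Sep 20 17:00 end OP4 → 0
Peak is 3, at Sep 19 14:00 (OP1, OP2, OP3).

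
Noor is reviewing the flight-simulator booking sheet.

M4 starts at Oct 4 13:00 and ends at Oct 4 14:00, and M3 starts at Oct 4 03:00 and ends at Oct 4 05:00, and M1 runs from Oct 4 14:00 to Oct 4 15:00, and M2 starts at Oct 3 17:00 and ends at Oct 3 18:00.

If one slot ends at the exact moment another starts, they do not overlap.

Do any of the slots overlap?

No

Sorted by start: M2, M3, M4, M1.
M3 starts after M2 ends — done with M2.
M4 starts after M3 ends — done with M3.
M1 starts exactly when M4 ends (back-to-back, no overlap).
Every pair is clear; the schedule has no overlaps.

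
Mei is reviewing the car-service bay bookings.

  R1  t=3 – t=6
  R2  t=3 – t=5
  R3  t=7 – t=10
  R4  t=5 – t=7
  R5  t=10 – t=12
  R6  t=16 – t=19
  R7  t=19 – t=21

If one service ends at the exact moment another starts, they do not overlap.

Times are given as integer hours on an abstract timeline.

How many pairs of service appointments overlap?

2

Sorted by start: R1, R2, R4, R3, R5, R6, R7.
R2 starts before R1 ends → R1 and R2 overlap.
R4 starts before R1 ends → R1 and R4 overlap.
R3 starts after R1 ends, so R1 has no further overlaps.
R4 starts exactly when R2 ends (back-to-back, no overlap), so R2 has no further overlaps.
R3 starts exactly when R4 ends (back-to-back, no overlap), so R4 has no further overlaps.
R5 starts exactly when R3 ends (back-to-back, no overlap), so R3 has no further overlaps.
R6 starts after R5 ends, so R5 has no further overlaps.
R7 starts exactly when R6 ends (back-to-back, no overlap).
Overlapping pairs: R1 & R2, R1 & R4 — 2 in total.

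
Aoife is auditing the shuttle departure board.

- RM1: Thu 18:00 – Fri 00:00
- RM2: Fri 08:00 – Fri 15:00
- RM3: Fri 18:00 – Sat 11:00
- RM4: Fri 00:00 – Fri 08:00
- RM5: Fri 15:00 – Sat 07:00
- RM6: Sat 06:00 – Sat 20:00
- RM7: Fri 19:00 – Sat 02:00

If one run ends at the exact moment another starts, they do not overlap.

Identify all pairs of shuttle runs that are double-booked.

Check each pair: they overlap iff neither finishes before the other starts.
Sorted by start: RM1, RM4, RM2, RM5, RM3, RM7, RM6.
RM4 starts exactly when RM1 ends (back-to-back, no overlap); RM1 is clear from here.
RM2 starts exactly when RM4 ends (back-to-back, no overlap); RM4 is clear from here.
RM5 starts exactly when RM2 ends (back-to-back, no overlap); RM2 is clear from here.
RM3 starts before RM5 ends → RM5 and RM3 overlap.
RM7 starts before RM5 ends → RM5 and RM7 overlap.
RM6 starts before RM5 ends → RM5 and RM6 overlap.
RM7 starts before RM3 ends → RM3 and RM7 overlap.
RM6 starts before RM3 ends → RM3 and RM6 overlap.
RM6 starts after RM7 ends.

RM3 & RM5, RM3 & RM6, RM3 & RM7, RM5 & RM6, RM5 & RM7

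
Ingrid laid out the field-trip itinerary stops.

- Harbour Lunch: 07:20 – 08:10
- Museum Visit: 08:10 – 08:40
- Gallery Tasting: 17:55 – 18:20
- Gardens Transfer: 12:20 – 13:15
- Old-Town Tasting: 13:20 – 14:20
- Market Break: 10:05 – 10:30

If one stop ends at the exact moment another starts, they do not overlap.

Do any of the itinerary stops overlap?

Check each pair: they overlap iff neither finishes before the other starts.
Sorted by start: Harbour Lunch, Museum Visit, Market Break, Gardens Transfer, Old-Town Tasting, Gallery Tasting.
Museum Visit starts exactly when Harbour Lunch ends (back-to-back, no overlap), so nothing later overlaps Harbour Lunch either.
Market Break starts after Museum Visit ends, so nothing later overlaps Museum Visit either.
Gardens Transfer starts after Market Break ends, so nothing later overlaps Market Break either.
Old-Town Tasting starts after Gardens Transfer ends, so nothing later overlaps Gardens Transfer either.
Gallery Tasting starts after Old-Town Tasting ends.
Every pair is clear; the schedule has no overlaps.

No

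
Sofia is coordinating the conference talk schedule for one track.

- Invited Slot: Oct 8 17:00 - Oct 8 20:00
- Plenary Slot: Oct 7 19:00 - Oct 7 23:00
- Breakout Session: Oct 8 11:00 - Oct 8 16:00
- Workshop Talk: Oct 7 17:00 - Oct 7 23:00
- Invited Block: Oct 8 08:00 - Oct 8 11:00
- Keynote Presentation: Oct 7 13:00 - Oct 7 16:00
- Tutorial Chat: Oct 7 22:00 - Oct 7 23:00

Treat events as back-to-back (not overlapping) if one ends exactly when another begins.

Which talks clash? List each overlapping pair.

Sorted by start: Keynote Presentation, Workshop Talk, Plenary Slot, Tutorial Chat, Invited Block, Breakout Session, Invited Slot.
Workshop Talk starts after Keynote Presentation ends, so nothing later overlaps Keynote Presentation either.
Plenary Slot starts before Workshop Talk ends → Workshop Talk and Plenary Slot overlap.
Tutorial Chat starts before Workshop Talk ends → Workshop Talk and Tutorial Chat overlap.
Invited Block starts after Workshop Talk ends, so nothing later overlaps Workshop Talk either.
Tutorial Chat starts before Plenary Slot ends → Plenary Slot and Tutorial Chat overlap.
Invited Block starts after Plenary Slot ends, so nothing later overlaps Plenary Slot either.
Invited Block starts after Tutorial Chat ends, so nothing later overlaps Tutorial Chat either.
Breakout Session starts exactly when Invited Block ends (back-to-back, no overlap), so nothing later overlaps Invited Block either.
Invited Slot starts after Breakout Session ends.

Plenary Slot & Tutorial Chat, Plenary Slot & Workshop Talk, Tutorial Chat & Workshop Talk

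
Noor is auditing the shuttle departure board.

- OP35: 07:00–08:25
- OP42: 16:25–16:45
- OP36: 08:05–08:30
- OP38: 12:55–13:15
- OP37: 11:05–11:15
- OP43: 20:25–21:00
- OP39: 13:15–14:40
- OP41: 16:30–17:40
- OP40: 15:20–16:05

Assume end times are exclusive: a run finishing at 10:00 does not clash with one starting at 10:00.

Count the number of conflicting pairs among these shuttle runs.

Check each pair: they overlap iff neither finishes before the other starts.
Sorted by start: OP35, OP36, OP37, OP38, OP39, OP40, OP42, OP41, OP43.
OP36 starts before OP35 ends → OP35 and OP36 overlap.
OP37 starts after OP35 ends — done with OP35.
OP37 starts after OP36 ends — done with OP36.
OP38 starts after OP37 ends — done with OP37.
OP39 starts exactly when OP38 ends (back-to-back, no overlap) — done with OP38.
OP40 starts after OP39 ends — done with OP39.
OP42 starts after OP40 ends — done with OP40.
OP41 starts before OP42 ends → OP42 and OP41 overlap.
OP43 starts after OP42 ends.
OP43 starts after OP41 ends.
Overlapping pairs: OP35 & OP36, OP41 & OP42 — 2 in total.

2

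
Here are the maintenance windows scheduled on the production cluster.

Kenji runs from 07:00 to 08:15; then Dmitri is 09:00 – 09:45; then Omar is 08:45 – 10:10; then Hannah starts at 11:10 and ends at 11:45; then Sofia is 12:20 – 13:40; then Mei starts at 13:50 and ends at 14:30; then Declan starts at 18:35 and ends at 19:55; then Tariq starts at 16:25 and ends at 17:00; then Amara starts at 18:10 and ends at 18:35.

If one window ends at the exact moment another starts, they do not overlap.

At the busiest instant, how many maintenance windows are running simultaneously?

Sort all start/end points and keep a running count:
07:00 start Kenji → 1
08:15 end Kenji → 0
08:45 start Omar → 1
09:00 start Dmitri → 2
09:45 end Dmitri → 1
10:10 end Omar → 0
11:10 start Hannah → 1
11:45 end Hannah → 0
12:20 start Sofia → 1
13:40 end Sofia → 0
13:50 start Mei → 1
14:30 end Mei → 0
16:25 start Tariq → 1
17:00 end Tariq → 0
18:10 start Amara → 1
18:35 end Amara → 0
18:35 start Declan → 1
19:55 end Declan → 0
Peak is 2, at 09:00 (Dmitri, Omar).

2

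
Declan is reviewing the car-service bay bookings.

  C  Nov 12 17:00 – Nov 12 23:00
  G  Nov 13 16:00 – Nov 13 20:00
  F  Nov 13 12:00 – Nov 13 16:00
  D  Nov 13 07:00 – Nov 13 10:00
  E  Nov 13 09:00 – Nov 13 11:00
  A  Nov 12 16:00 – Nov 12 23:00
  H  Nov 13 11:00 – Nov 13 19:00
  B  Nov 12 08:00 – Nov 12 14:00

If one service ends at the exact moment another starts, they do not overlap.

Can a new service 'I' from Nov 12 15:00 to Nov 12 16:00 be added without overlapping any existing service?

Yes — the slot is free

B: ends Nov 12 14:00 at or before I starts Nov 12 15:00 → clear.
A: starts Nov 12 16:00 at or after I ends Nov 12 16:00 → clear.
C: starts Nov 12 17:00 at or after I ends Nov 12 16:00 → clear.
D: starts Nov 13 07:00 at or after I ends Nov 12 16:00 → clear.
E: starts Nov 13 09:00 at or after I ends Nov 12 16:00 → clear.
H: starts Nov 13 11:00 at or after I ends Nov 12 16:00 → clear.
F: starts Nov 13 12:00 at or after I ends Nov 12 16:00 → clear.
G: starts Nov 13 16:00 at or after I ends Nov 12 16:00 → clear.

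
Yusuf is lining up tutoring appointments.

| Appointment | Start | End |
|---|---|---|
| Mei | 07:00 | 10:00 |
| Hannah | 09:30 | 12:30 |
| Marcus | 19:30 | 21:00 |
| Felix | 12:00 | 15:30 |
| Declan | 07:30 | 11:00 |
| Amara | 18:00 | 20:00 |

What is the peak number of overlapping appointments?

3

Sweep the timeline, counting +1 at each start and −1 at each end (ends before starts at a tie):
07:00 start Mei → 1
07:30 start Declan → 2
09:30 start Hannah → 3
10:00 end Mei → 2
11:00 end Declan → 1
12:00 start Felix → 2
12:30 end Hannah → 1
15:30 end Felix → 0
18:00 start Amara → 1
19:30 start Marcus → 2
20:00 end Amara → 1
21:00 end Marcus → 0
Peak is 3, at 09:30 (Declan, Hannah, Mei).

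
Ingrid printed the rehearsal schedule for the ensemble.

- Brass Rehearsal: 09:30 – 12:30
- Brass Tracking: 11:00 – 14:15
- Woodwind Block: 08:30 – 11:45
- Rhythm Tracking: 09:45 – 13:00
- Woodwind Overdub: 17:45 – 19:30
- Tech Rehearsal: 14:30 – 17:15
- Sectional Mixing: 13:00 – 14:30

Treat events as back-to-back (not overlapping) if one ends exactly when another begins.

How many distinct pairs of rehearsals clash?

Sorted by start: Woodwind Block, Brass Rehearsal, Rhythm Tracking, Brass Tracking, Sectional Mixing, Tech Rehearsal, Woodwind Overdub.
Brass Rehearsal starts before Woodwind Block ends → Woodwind Block and Brass Rehearsal overlap.
Rhythm Tracking starts before Woodwind Block ends → Woodwind Block and Rhythm Tracking overlap.
Brass Tracking starts before Woodwind Block ends → Woodwind Block and Brass Tracking overlap.
Sectional Mixing starts after Woodwind Block ends; Woodwind Block is clear from here.
Rhythm Tracking starts before Brass Rehearsal ends → Brass Rehearsal and Rhythm Tracking overlap.
Brass Tracking starts before Brass Rehearsal ends → Brass Rehearsal and Brass Tracking overlap.
Sectional Mixing starts after Brass Rehearsal ends; Brass Rehearsal is clear from here.
Brass Tracking starts before Rhythm Tracking ends → Rhythm Tracking and Brass Tracking overlap.
Sectional Mixing starts exactly when Rhythm Tracking ends (back-to-back, no overlap); Rhythm Tracking is clear from here.
Sectional Mixing starts before Brass Tracking ends → Brass Tracking and Sectional Mixing overlap.
Tech Rehearsal starts after Brass Tracking ends; Brass Tracking is clear from here.
Tech Rehearsal starts exactly when Sectional Mixing ends (back-to-back, no overlap); Sectional Mixing is clear from here.
Woodwind Overdub starts after Tech Rehearsal ends.
Overlapping pairs: Brass Rehearsal & Brass Tracking, Brass Rehearsal & Rhythm Tracking, Brass Rehearsal & Woodwind Block, Brass Tracking & Rhythm Tracking, Brass Tracking & Sectional Mixing, Brass Tracking & Woodwind Block, Rhythm Tracking & Woodwind Block — 7 in total.

7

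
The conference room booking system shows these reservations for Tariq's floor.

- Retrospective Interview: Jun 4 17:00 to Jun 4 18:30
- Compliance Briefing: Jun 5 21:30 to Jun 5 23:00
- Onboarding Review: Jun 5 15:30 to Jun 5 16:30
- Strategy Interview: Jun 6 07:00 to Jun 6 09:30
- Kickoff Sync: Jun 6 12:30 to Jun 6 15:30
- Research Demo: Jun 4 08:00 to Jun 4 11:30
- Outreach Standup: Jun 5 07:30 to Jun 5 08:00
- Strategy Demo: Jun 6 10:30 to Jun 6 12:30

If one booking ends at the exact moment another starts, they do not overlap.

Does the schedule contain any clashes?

No

Two intervals overlap when each starts before the other ends.
Sorted by start: Research Demo, Retrospective Interview, Outreach Standup, Onboarding Review, Compliance Briefing, Strategy Interview, Strategy Demo, Kickoff Sync.
Retrospective Interview starts after Research Demo ends, so nothing later overlaps Research Demo either.
Outreach Standup starts after Retrospective Interview ends, so nothing later overlaps Retrospective Interview either.
Onboarding Review starts after Outreach Standup ends, so nothing later overlaps Outreach Standup either.
Compliance Briefing starts after Onboarding Review ends, so nothing later overlaps Onboarding Review either.
Strategy Interview starts after Compliance Briefing ends, so nothing later overlaps Compliance Briefing either.
Strategy Demo starts after Strategy Interview ends, so nothing later overlaps Strategy Interview either.
Kickoff Sync starts exactly when Strategy Demo ends (back-to-back, no overlap).
Every pair is clear; the schedule has no overlaps.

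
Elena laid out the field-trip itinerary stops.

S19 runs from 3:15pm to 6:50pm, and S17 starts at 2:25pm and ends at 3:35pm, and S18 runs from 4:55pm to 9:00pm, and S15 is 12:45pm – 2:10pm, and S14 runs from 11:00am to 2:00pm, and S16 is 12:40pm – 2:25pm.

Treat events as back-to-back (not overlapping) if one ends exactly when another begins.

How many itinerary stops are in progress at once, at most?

Sweep the timeline, counting +1 at each start and −1 at each end (ends before starts at a tie):
11:00am start S14 → 1
12:40pm start S16 → 2
12:45pm start S15 → 3
2:00pm end S14 → 2
2:10pm end S15 → 1
2:25pm end S16 → 0
2:25pm start S17 → 1
3:15pm start S19 → 2
3:35pm end S17 → 1
4:55pm start S18 → 2
6:50pm end S19 → 1
9:00pm end S18 → 0
Peak is 3, at 12:45pm (S14, S15, S16).

3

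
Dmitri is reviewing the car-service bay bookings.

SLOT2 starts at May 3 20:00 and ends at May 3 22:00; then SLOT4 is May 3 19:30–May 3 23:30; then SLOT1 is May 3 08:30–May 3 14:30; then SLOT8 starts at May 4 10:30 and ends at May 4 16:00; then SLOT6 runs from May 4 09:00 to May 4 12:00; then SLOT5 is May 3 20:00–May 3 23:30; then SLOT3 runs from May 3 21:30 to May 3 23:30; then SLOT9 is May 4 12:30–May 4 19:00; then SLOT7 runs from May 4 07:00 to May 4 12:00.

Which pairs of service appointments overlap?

Two intervals overlap when each starts before the other ends.
Sorted by start: SLOT1, SLOT4, SLOT2, SLOT5, SLOT3, SLOT7, SLOT6, SLOT8, SLOT9.
SLOT4 starts after SLOT1 ends, so nothing later overlaps SLOT1 either.
SLOT2 starts before SLOT4 ends → SLOT4 and SLOT2 overlap.
SLOT5 starts before SLOT4 ends → SLOT4 and SLOT5 overlap.
SLOT3 starts before SLOT4 ends → SLOT4 and SLOT3 overlap.
SLOT7 starts after SLOT4 ends, so nothing later overlaps SLOT4 either.
SLOT5 starts before SLOT2 ends → SLOT2 and SLOT5 overlap.
SLOT3 starts before SLOT2 ends → SLOT2 and SLOT3 overlap.
SLOT7 starts after SLOT2 ends, so nothing later overlaps SLOT2 either.
SLOT3 starts before SLOT5 ends → SLOT5 and SLOT3 overlap.
SLOT7 starts after SLOT5 ends, so nothing later overlaps SLOT5 either.
SLOT7 starts after SLOT3 ends, so nothing later overlaps SLOT3 either.
SLOT6 starts before SLOT7 ends → SLOT7 and SLOT6 overlap.
SLOT8 starts before SLOT7 ends → SLOT7 and SLOT8 overlap.
SLOT9 starts after SLOT7 ends.
SLOT8 starts before SLOT6 ends → SLOT6 and SLOT8 overlap.
SLOT9 starts after SLOT6 ends.
SLOT9 starts before SLOT8 ends → SLOT8 and SLOT9 overlap.

SLOT2 & SLOT3, SLOT2 & SLOT4, SLOT2 & SLOT5, SLOT3 & SLOT4, SLOT3 & SLOT5, SLOT4 & SLOT5, SLOT6 & SLOT7, SLOT6 & SLOT8, SLOT7 & SLOT8, SLOT8 & SLOT9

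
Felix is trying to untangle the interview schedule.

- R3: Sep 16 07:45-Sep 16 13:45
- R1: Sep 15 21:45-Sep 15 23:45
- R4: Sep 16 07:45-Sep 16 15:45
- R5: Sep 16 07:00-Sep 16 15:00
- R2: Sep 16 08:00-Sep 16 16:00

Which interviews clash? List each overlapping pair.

R2 & R3, R2 & R4, R2 & R5, R3 & R4, R3 & R5, R4 & R5

Sorted by start: R1, R5, R3, R4, R2.
R5 starts after R1 ends, so nothing later overlaps R1 either.
R3 starts before R5 ends → R5 and R3 overlap.
R4 starts before R5 ends → R5 and R4 overlap.
R2 starts before R5 ends → R5 and R2 overlap.
R4 starts before R3 ends → R3 and R4 overlap.
R2 starts before R3 ends → R3 and R2 overlap.
R2 starts before R4 ends → R4 and R2 overlap.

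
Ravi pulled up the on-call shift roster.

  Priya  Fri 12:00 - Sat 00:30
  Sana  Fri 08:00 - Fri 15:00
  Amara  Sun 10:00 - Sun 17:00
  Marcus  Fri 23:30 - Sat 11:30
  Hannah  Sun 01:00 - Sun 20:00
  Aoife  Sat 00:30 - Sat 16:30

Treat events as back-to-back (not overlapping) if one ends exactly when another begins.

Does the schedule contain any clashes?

Yes

Sorted by start: Sana, Priya, Marcus, Aoife, Hannah, Amara.
Priya starts before Sana ends → Sana and Priya overlap.
That's a conflict, so the schedule is not conflict-free.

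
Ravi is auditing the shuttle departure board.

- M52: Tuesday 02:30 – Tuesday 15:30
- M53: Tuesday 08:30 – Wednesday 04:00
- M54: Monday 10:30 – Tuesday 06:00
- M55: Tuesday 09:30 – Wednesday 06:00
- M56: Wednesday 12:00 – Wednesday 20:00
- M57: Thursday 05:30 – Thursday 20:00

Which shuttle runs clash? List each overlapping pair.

Check each pair: they overlap iff neither finishes before the other starts.
Sorted by start: M54, M52, M53, M55, M56, M57.
M52 starts before M54 ends → M54 and M52 overlap.
M53 starts after M54 ends — done with M54.
M53 starts before M52 ends → M52 and M53 overlap.
M55 starts before M52 ends → M52 and M55 overlap.
M56 starts after M52 ends — done with M52.
M55 starts before M53 ends → M53 and M55 overlap.
M56 starts after M53 ends — done with M53.
M56 starts after M55 ends — done with M55.
M57 starts after M56 ends.

M52 & M53, M52 & M54, M52 & M55, M53 & M55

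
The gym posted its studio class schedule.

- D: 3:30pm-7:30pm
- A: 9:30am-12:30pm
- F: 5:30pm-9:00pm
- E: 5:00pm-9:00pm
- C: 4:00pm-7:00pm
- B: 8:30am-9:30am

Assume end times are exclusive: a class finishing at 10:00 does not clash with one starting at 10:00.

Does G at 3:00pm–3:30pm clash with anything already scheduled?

B: ends 9:30am at or before G starts 3:00pm → clear.
A: ends 12:30pm at or before G starts 3:00pm → clear.
D: starts 3:30pm at or after G ends 3:30pm → clear.
C: starts 4:00pm at or after G ends 3:30pm → clear.
E: starts 5:00pm at or after G ends 3:30pm → clear.
F: starts 5:30pm at or after G ends 3:30pm → clear.

No — it doesn't clash with anything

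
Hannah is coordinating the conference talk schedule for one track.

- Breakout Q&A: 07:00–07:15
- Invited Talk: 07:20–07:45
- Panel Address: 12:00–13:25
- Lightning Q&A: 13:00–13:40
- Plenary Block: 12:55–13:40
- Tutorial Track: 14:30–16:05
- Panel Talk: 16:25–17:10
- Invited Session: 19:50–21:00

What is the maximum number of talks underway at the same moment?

Sweep the timeline, counting +1 at each start and −1 at each end (ends before starts at a tie):
07:00 start Breakout Q&A → 1
07:15 end Breakout Q&A → 0
07:20 start Invited Talk → 1
07:45 end Invited Talk → 0
12:00 start Panel Address → 1
12:55 start Plenary Block → 2
13:00 start Lightning Q&A → 3
13:25 end Panel Address → 2
13:40 end Lightning Q&A → 1
13:40 end Plenary Block → 0
14:30 start Tutorial Track → 1
16:05 end Tutorial Track → 0
16:25 start Panel Talk → 1
17:10 end Panel Talk → 0
19:50 start Invited Session → 1
21:00 end Invited Session → 0
Peak is 3, at 13:00 (Lightning Q&A, Panel Address, Plenary Block).

3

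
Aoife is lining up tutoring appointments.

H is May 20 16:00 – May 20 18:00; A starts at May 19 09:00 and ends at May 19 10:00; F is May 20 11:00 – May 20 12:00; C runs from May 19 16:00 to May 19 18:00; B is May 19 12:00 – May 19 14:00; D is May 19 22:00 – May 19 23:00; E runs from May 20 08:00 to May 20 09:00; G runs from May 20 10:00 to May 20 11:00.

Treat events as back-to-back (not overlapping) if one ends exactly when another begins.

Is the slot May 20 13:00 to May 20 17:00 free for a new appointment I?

No — it overlaps H

A: ends May 19 10:00 at or before I starts May 20 13:00 → clear.
B: ends May 19 14:00 at or before I starts May 20 13:00 → clear.
C: ends May 19 18:00 at or before I starts May 20 13:00 → clear.
D: ends May 19 23:00 at or before I starts May 20 13:00 → clear.
E: ends May 20 09:00 at or before I starts May 20 13:00 → clear.
G: ends May 20 11:00 at or before I starts May 20 13:00 → clear.
F: ends May 20 12:00 at or before I starts May 20 13:00 → clear.
H: starts May 20 16:00 before I ends May 20 17:00, and ends May 20 18:00 after I starts May 20 13:00 → overlap.
I overlaps H.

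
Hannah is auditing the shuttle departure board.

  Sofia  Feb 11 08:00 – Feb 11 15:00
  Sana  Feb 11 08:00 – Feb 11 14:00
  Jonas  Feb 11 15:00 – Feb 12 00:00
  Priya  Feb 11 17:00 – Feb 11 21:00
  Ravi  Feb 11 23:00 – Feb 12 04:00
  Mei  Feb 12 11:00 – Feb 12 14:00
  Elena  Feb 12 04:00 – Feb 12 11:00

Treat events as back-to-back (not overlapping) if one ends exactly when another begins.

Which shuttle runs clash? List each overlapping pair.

Sorted by start: Sofia, Sana, Jonas, Priya, Ravi, Elena, Mei.
Sana starts before Sofia ends → Sofia and Sana overlap.
Jonas starts exactly when Sofia ends (back-to-back, no overlap), so nothing later overlaps Sofia either.
Jonas starts after Sana ends, so nothing later overlaps Sana either.
Priya starts before Jonas ends → Jonas and Priya overlap.
Ravi starts before Jonas ends → Jonas and Ravi overlap.
Elena starts after Jonas ends, so nothing later overlaps Jonas either.
Ravi starts after Priya ends, so nothing later overlaps Priya either.
Elena starts exactly when Ravi ends (back-to-back, no overlap), so nothing later overlaps Ravi either.
Mei starts exactly when Elena ends (back-to-back, no overlap).

Jonas & Priya, Jonas & Ravi, Sana & Sofia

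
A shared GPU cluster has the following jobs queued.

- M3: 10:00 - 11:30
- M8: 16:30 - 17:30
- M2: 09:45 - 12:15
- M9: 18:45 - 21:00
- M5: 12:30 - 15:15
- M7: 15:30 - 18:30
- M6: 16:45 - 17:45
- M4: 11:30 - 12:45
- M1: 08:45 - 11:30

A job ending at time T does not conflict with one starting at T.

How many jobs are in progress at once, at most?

Sweep the timeline, counting +1 at each start and −1 at each end (ends before starts at a tie):
08:45 start M1 → 1
09:45 start M2 → 2
10:00 start M3 → 3
11:30 end M1 → 2
11:30 end M3 → 1
11:30 start M4 → 2
12:15 end M2 → 1
12:30 start M5 → 2
12:45 end M4 → 1
15:15 end M5 → 0
15:30 start M7 → 1
16:30 start M8 → 2
16:45 start M6 → 3
17:30 end M8 → 2
17:45 end M6 → 1
18:30 end M7 → 0
18:45 start M9 → 1
21:00 end M9 → 0
Peak is 3, at 10:00 (M1, M2, M3).

3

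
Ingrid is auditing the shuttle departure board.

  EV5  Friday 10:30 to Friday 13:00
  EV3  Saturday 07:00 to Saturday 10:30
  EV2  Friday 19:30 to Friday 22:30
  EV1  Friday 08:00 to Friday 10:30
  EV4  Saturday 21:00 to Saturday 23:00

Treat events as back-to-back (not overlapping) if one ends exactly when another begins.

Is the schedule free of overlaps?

Sorted by start: EV1, EV5, EV2, EV3, EV4.
EV5 starts exactly when EV1 ends (back-to-back, no overlap) — done with EV1.
EV2 starts after EV5 ends — done with EV5.
EV3 starts after EV2 ends — done with EV2.
EV4 starts after EV3 ends.
Every pair is clear; the schedule has no overlaps.

Yes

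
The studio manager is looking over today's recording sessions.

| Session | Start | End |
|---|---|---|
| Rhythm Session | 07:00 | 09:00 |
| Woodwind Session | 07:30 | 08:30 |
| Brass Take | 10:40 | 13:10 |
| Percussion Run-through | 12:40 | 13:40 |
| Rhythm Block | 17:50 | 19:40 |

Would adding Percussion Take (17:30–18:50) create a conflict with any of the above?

Rhythm Session: ends 09:00 at or before Percussion Take starts 17:30 → clear.
Woodwind Session: ends 08:30 at or before Percussion Take starts 17:30 → clear.
Brass Take: ends 13:10 at or before Percussion Take starts 17:30 → clear.
Percussion Run-through: ends 13:40 at or before Percussion Take starts 17:30 → clear.
Rhythm Block: starts 17:50 before Percussion Take ends 18:50, and ends 19:40 after Percussion Take starts 17:30 → overlap.
Percussion Take overlaps Rhythm Block.

Yes — it overlaps Rhythm Block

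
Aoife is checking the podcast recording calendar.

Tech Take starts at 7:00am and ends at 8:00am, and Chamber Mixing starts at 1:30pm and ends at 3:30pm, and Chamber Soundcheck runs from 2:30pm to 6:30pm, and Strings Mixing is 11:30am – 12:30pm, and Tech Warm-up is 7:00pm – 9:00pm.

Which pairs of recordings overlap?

Sorted by start: Tech Take, Strings Mixing, Chamber Mixing, Chamber Soundcheck, Tech Warm-up.
Strings Mixing starts after Tech Take ends; Tech Take is clear from here.
Chamber Mixing starts after Strings Mixing ends; Strings Mixing is clear from here.
Chamber Soundcheck starts before Chamber Mixing ends → Chamber Mixing and Chamber Soundcheck overlap.
Tech Warm-up starts after Chamber Mixing ends.
Tech Warm-up starts after Chamber Soundcheck ends.

Chamber Mixing & Chamber Soundcheck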